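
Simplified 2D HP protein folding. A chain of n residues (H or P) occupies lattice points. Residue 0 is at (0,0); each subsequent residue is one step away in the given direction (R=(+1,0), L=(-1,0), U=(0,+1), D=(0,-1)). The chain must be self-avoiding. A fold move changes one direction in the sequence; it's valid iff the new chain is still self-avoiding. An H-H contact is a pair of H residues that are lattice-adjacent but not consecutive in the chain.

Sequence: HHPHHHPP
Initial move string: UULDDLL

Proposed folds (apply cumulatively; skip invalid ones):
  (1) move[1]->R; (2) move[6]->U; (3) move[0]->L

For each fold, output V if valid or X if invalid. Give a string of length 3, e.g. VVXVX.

Initial: UULDDLL -> [(0, 0), (0, 1), (0, 2), (-1, 2), (-1, 1), (-1, 0), (-2, 0), (-3, 0)]
Fold 1: move[1]->R => URLDDLL INVALID (collision), skipped
Fold 2: move[6]->U => UULDDLU VALID
Fold 3: move[0]->L => LULDDLU VALID

Answer: XVV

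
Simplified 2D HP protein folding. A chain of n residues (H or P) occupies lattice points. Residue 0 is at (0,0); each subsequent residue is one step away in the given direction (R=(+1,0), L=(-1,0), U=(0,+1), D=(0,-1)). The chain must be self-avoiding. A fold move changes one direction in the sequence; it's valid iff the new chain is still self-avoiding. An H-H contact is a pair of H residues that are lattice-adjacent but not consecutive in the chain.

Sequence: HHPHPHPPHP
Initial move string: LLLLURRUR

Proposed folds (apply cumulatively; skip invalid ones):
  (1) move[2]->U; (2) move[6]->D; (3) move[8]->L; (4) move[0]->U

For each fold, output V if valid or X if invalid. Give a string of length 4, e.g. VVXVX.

Initial: LLLLURRUR -> [(0, 0), (-1, 0), (-2, 0), (-3, 0), (-4, 0), (-4, 1), (-3, 1), (-2, 1), (-2, 2), (-1, 2)]
Fold 1: move[2]->U => LLULURRUR VALID
Fold 2: move[6]->D => LLULURDUR INVALID (collision), skipped
Fold 3: move[8]->L => LLULURRUL VALID
Fold 4: move[0]->U => ULULURRUL VALID

Answer: VXVV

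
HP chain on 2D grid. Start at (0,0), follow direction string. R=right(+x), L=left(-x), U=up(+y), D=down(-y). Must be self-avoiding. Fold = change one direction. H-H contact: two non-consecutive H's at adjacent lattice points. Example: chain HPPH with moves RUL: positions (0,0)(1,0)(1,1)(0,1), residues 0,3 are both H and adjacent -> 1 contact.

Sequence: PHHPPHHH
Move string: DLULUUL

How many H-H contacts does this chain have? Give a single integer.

Answer: 0

Derivation:
Positions: [(0, 0), (0, -1), (-1, -1), (-1, 0), (-2, 0), (-2, 1), (-2, 2), (-3, 2)]
No H-H contacts found.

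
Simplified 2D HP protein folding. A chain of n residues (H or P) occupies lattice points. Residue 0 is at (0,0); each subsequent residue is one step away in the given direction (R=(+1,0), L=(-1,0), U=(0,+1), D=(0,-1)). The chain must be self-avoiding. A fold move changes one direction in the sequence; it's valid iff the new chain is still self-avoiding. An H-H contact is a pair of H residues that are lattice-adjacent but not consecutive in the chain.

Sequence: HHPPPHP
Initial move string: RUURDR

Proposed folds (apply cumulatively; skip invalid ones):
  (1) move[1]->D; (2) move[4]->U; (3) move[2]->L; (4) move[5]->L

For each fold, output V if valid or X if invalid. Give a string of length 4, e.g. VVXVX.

Initial: RUURDR -> [(0, 0), (1, 0), (1, 1), (1, 2), (2, 2), (2, 1), (3, 1)]
Fold 1: move[1]->D => RDURDR INVALID (collision), skipped
Fold 2: move[4]->U => RUURUR VALID
Fold 3: move[2]->L => RULRUR INVALID (collision), skipped
Fold 4: move[5]->L => RUURUL VALID

Answer: XVXV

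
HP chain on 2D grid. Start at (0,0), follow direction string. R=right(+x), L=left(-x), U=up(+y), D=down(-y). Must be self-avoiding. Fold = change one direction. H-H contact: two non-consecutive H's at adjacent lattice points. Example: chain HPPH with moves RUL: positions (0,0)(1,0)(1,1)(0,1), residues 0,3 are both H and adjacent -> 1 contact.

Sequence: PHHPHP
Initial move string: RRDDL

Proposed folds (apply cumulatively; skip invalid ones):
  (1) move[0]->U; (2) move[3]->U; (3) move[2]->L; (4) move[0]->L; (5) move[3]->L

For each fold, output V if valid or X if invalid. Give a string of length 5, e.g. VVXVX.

Answer: VXXXX

Derivation:
Initial: RRDDL -> [(0, 0), (1, 0), (2, 0), (2, -1), (2, -2), (1, -2)]
Fold 1: move[0]->U => URDDL VALID
Fold 2: move[3]->U => URDUL INVALID (collision), skipped
Fold 3: move[2]->L => URLDL INVALID (collision), skipped
Fold 4: move[0]->L => LRDDL INVALID (collision), skipped
Fold 5: move[3]->L => URDLL INVALID (collision), skipped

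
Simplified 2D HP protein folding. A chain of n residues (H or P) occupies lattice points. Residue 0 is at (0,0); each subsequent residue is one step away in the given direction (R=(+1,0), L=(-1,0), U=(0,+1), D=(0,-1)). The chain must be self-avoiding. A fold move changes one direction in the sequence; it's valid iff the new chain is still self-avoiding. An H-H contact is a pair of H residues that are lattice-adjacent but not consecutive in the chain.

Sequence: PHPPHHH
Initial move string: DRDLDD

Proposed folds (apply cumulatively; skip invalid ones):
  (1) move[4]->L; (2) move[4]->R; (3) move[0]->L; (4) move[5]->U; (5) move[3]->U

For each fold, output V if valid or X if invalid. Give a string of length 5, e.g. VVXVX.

Answer: VXXVX

Derivation:
Initial: DRDLDD -> [(0, 0), (0, -1), (1, -1), (1, -2), (0, -2), (0, -3), (0, -4)]
Fold 1: move[4]->L => DRDLLD VALID
Fold 2: move[4]->R => DRDLRD INVALID (collision), skipped
Fold 3: move[0]->L => LRDLLD INVALID (collision), skipped
Fold 4: move[5]->U => DRDLLU VALID
Fold 5: move[3]->U => DRDULU INVALID (collision), skipped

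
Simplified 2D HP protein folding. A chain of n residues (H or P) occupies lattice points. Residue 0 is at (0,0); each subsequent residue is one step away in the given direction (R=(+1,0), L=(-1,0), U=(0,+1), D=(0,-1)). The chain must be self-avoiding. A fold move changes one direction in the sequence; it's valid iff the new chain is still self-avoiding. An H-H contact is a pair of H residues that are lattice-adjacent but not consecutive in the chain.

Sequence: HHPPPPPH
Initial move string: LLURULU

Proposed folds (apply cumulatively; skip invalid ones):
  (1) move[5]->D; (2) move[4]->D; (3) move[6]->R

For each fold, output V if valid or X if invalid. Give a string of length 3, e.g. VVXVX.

Initial: LLURULU -> [(0, 0), (-1, 0), (-2, 0), (-2, 1), (-1, 1), (-1, 2), (-2, 2), (-2, 3)]
Fold 1: move[5]->D => LLURUDU INVALID (collision), skipped
Fold 2: move[4]->D => LLURDLU INVALID (collision), skipped
Fold 3: move[6]->R => LLURULR INVALID (collision), skipped

Answer: XXX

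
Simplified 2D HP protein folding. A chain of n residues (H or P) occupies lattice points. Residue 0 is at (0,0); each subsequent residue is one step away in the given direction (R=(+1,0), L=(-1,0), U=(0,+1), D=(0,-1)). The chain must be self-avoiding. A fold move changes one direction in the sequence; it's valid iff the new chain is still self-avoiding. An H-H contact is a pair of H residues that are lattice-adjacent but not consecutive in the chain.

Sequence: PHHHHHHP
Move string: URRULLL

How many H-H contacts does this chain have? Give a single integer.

Answer: 2

Derivation:
Positions: [(0, 0), (0, 1), (1, 1), (2, 1), (2, 2), (1, 2), (0, 2), (-1, 2)]
H-H contact: residue 1 @(0,1) - residue 6 @(0, 2)
H-H contact: residue 2 @(1,1) - residue 5 @(1, 2)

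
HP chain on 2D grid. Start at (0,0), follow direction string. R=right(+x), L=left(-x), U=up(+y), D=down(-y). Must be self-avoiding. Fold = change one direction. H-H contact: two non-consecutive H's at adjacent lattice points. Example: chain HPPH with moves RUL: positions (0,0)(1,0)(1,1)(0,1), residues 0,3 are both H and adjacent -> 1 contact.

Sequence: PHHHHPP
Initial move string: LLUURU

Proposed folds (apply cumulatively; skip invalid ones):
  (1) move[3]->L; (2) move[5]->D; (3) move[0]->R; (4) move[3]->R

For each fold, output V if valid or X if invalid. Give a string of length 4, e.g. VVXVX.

Initial: LLUURU -> [(0, 0), (-1, 0), (-2, 0), (-2, 1), (-2, 2), (-1, 2), (-1, 3)]
Fold 1: move[3]->L => LLULRU INVALID (collision), skipped
Fold 2: move[5]->D => LLUURD VALID
Fold 3: move[0]->R => RLUURD INVALID (collision), skipped
Fold 4: move[3]->R => LLURRD INVALID (collision), skipped

Answer: XVXX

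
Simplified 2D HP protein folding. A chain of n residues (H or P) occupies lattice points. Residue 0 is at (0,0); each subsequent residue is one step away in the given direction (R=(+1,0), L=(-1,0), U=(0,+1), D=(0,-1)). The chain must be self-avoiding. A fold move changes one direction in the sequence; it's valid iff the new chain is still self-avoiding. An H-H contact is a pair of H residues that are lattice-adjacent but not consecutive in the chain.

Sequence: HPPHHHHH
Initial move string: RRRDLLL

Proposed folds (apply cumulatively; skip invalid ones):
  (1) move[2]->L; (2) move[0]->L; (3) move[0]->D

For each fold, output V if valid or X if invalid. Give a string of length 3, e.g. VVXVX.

Answer: XXV

Derivation:
Initial: RRRDLLL -> [(0, 0), (1, 0), (2, 0), (3, 0), (3, -1), (2, -1), (1, -1), (0, -1)]
Fold 1: move[2]->L => RRLDLLL INVALID (collision), skipped
Fold 2: move[0]->L => LRRDLLL INVALID (collision), skipped
Fold 3: move[0]->D => DRRDLLL VALID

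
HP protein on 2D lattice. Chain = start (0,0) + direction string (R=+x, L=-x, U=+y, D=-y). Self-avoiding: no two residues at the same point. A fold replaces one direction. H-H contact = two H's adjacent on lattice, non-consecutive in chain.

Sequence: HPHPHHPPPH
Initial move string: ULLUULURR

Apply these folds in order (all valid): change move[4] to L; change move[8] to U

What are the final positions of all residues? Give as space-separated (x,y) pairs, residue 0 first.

Initial moves: ULLUULURR
Fold: move[4]->L => ULLULLURR (positions: [(0, 0), (0, 1), (-1, 1), (-2, 1), (-2, 2), (-3, 2), (-4, 2), (-4, 3), (-3, 3), (-2, 3)])
Fold: move[8]->U => ULLULLURU (positions: [(0, 0), (0, 1), (-1, 1), (-2, 1), (-2, 2), (-3, 2), (-4, 2), (-4, 3), (-3, 3), (-3, 4)])

Answer: (0,0) (0,1) (-1,1) (-2,1) (-2,2) (-3,2) (-4,2) (-4,3) (-3,3) (-3,4)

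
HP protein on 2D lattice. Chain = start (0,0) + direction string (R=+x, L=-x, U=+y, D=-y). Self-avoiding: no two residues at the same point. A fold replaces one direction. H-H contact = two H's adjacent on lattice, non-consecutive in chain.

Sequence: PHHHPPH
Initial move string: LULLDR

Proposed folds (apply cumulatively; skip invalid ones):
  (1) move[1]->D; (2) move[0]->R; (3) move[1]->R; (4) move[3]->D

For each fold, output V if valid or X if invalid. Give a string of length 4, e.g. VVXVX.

Answer: VVXV

Derivation:
Initial: LULLDR -> [(0, 0), (-1, 0), (-1, 1), (-2, 1), (-3, 1), (-3, 0), (-2, 0)]
Fold 1: move[1]->D => LDLLDR VALID
Fold 2: move[0]->R => RDLLDR VALID
Fold 3: move[1]->R => RRLLDR INVALID (collision), skipped
Fold 4: move[3]->D => RDLDDR VALID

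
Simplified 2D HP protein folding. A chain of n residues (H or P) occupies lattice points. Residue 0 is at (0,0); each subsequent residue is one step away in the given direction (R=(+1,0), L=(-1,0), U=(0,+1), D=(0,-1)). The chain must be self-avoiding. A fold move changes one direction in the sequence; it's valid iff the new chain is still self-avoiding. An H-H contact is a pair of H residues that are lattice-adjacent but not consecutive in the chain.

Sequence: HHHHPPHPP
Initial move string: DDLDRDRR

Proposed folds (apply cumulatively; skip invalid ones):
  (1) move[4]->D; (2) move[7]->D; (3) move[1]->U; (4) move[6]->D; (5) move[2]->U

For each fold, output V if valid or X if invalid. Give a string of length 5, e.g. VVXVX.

Answer: VVXVX

Derivation:
Initial: DDLDRDRR -> [(0, 0), (0, -1), (0, -2), (-1, -2), (-1, -3), (0, -3), (0, -4), (1, -4), (2, -4)]
Fold 1: move[4]->D => DDLDDDRR VALID
Fold 2: move[7]->D => DDLDDDRD VALID
Fold 3: move[1]->U => DULDDDRD INVALID (collision), skipped
Fold 4: move[6]->D => DDLDDDDD VALID
Fold 5: move[2]->U => DDUDDDDD INVALID (collision), skipped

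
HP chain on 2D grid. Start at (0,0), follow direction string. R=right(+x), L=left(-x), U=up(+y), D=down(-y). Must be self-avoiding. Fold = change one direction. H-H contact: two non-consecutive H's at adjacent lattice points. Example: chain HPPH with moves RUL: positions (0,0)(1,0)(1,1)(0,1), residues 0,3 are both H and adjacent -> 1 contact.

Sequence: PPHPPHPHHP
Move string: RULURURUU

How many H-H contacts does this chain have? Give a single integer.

Positions: [(0, 0), (1, 0), (1, 1), (0, 1), (0, 2), (1, 2), (1, 3), (2, 3), (2, 4), (2, 5)]
H-H contact: residue 2 @(1,1) - residue 5 @(1, 2)

Answer: 1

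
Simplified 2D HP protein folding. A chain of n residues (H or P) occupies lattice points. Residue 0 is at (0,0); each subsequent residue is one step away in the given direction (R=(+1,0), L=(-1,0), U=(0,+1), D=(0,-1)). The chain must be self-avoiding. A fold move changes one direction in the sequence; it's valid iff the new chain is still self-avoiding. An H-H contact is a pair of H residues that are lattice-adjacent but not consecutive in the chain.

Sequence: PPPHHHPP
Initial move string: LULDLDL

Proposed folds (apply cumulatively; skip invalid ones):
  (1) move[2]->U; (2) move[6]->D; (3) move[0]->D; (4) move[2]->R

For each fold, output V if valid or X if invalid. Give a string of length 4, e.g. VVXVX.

Answer: XVXX

Derivation:
Initial: LULDLDL -> [(0, 0), (-1, 0), (-1, 1), (-2, 1), (-2, 0), (-3, 0), (-3, -1), (-4, -1)]
Fold 1: move[2]->U => LUUDLDL INVALID (collision), skipped
Fold 2: move[6]->D => LULDLDD VALID
Fold 3: move[0]->D => DULDLDD INVALID (collision), skipped
Fold 4: move[2]->R => LURDLDD INVALID (collision), skipped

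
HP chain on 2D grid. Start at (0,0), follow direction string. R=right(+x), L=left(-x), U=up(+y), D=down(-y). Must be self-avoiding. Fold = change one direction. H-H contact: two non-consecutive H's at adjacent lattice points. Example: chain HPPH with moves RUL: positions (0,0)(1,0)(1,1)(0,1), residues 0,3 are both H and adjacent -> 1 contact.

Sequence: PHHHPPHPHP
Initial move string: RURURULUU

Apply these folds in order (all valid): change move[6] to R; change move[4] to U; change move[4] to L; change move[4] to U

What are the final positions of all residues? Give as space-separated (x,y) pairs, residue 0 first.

Answer: (0,0) (1,0) (1,1) (2,1) (2,2) (2,3) (2,4) (3,4) (3,5) (3,6)

Derivation:
Initial moves: RURURULUU
Fold: move[6]->R => RURURURUU (positions: [(0, 0), (1, 0), (1, 1), (2, 1), (2, 2), (3, 2), (3, 3), (4, 3), (4, 4), (4, 5)])
Fold: move[4]->U => RURUUURUU (positions: [(0, 0), (1, 0), (1, 1), (2, 1), (2, 2), (2, 3), (2, 4), (3, 4), (3, 5), (3, 6)])
Fold: move[4]->L => RURULURUU (positions: [(0, 0), (1, 0), (1, 1), (2, 1), (2, 2), (1, 2), (1, 3), (2, 3), (2, 4), (2, 5)])
Fold: move[4]->U => RURUUURUU (positions: [(0, 0), (1, 0), (1, 1), (2, 1), (2, 2), (2, 3), (2, 4), (3, 4), (3, 5), (3, 6)])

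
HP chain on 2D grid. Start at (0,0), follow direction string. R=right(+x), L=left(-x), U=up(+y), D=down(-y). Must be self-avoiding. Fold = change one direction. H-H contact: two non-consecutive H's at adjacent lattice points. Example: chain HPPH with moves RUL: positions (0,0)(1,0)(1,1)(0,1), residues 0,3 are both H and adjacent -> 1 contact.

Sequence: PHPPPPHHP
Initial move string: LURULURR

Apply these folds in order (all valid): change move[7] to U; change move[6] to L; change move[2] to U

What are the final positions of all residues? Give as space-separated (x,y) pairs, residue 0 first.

Answer: (0,0) (-1,0) (-1,1) (-1,2) (-1,3) (-2,3) (-2,4) (-3,4) (-3,5)

Derivation:
Initial moves: LURULURR
Fold: move[7]->U => LURULURU (positions: [(0, 0), (-1, 0), (-1, 1), (0, 1), (0, 2), (-1, 2), (-1, 3), (0, 3), (0, 4)])
Fold: move[6]->L => LURULULU (positions: [(0, 0), (-1, 0), (-1, 1), (0, 1), (0, 2), (-1, 2), (-1, 3), (-2, 3), (-2, 4)])
Fold: move[2]->U => LUUULULU (positions: [(0, 0), (-1, 0), (-1, 1), (-1, 2), (-1, 3), (-2, 3), (-2, 4), (-3, 4), (-3, 5)])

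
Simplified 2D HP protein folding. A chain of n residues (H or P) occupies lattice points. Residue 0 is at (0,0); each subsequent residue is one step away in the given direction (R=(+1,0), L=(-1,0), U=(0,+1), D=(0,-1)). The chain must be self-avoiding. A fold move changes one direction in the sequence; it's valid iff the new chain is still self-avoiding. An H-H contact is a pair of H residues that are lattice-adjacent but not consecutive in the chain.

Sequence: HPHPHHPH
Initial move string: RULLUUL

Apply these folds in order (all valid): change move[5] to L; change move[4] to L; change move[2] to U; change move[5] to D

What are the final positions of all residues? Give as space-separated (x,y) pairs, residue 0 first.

Answer: (0,0) (1,0) (1,1) (1,2) (0,2) (-1,2) (-1,1) (-2,1)

Derivation:
Initial moves: RULLUUL
Fold: move[5]->L => RULLULL (positions: [(0, 0), (1, 0), (1, 1), (0, 1), (-1, 1), (-1, 2), (-2, 2), (-3, 2)])
Fold: move[4]->L => RULLLLL (positions: [(0, 0), (1, 0), (1, 1), (0, 1), (-1, 1), (-2, 1), (-3, 1), (-4, 1)])
Fold: move[2]->U => RUULLLL (positions: [(0, 0), (1, 0), (1, 1), (1, 2), (0, 2), (-1, 2), (-2, 2), (-3, 2)])
Fold: move[5]->D => RUULLDL (positions: [(0, 0), (1, 0), (1, 1), (1, 2), (0, 2), (-1, 2), (-1, 1), (-2, 1)])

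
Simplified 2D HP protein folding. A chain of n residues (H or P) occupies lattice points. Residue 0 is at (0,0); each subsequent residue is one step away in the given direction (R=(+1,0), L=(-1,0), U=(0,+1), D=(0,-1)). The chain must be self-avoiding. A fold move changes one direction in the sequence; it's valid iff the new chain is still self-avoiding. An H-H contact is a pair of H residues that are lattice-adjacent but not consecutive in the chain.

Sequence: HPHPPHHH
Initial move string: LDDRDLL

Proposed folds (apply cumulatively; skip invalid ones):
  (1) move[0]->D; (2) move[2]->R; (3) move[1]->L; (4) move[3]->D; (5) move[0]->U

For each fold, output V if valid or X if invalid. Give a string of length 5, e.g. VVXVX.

Initial: LDDRDLL -> [(0, 0), (-1, 0), (-1, -1), (-1, -2), (0, -2), (0, -3), (-1, -3), (-2, -3)]
Fold 1: move[0]->D => DDDRDLL VALID
Fold 2: move[2]->R => DDRRDLL VALID
Fold 3: move[1]->L => DLRRDLL INVALID (collision), skipped
Fold 4: move[3]->D => DDRDDLL VALID
Fold 5: move[0]->U => UDRDDLL INVALID (collision), skipped

Answer: VVXVX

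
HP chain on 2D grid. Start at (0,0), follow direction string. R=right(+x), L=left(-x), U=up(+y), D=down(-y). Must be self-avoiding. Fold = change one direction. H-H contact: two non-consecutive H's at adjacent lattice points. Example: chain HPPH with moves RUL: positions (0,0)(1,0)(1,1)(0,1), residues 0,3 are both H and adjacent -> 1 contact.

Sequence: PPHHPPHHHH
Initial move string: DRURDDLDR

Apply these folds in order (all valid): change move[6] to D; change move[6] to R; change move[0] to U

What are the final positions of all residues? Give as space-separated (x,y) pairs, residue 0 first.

Initial moves: DRURDDLDR
Fold: move[6]->D => DRURDDDDR (positions: [(0, 0), (0, -1), (1, -1), (1, 0), (2, 0), (2, -1), (2, -2), (2, -3), (2, -4), (3, -4)])
Fold: move[6]->R => DRURDDRDR (positions: [(0, 0), (0, -1), (1, -1), (1, 0), (2, 0), (2, -1), (2, -2), (3, -2), (3, -3), (4, -3)])
Fold: move[0]->U => URURDDRDR (positions: [(0, 0), (0, 1), (1, 1), (1, 2), (2, 2), (2, 1), (2, 0), (3, 0), (3, -1), (4, -1)])

Answer: (0,0) (0,1) (1,1) (1,2) (2,2) (2,1) (2,0) (3,0) (3,-1) (4,-1)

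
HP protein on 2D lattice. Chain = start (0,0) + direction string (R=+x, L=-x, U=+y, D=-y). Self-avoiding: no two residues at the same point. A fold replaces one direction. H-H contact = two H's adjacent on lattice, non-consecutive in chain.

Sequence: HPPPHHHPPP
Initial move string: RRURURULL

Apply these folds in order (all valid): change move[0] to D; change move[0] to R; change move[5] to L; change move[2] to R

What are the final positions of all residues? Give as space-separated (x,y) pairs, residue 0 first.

Answer: (0,0) (1,0) (2,0) (3,0) (4,0) (4,1) (3,1) (3,2) (2,2) (1,2)

Derivation:
Initial moves: RRURURULL
Fold: move[0]->D => DRURURULL (positions: [(0, 0), (0, -1), (1, -1), (1, 0), (2, 0), (2, 1), (3, 1), (3, 2), (2, 2), (1, 2)])
Fold: move[0]->R => RRURURULL (positions: [(0, 0), (1, 0), (2, 0), (2, 1), (3, 1), (3, 2), (4, 2), (4, 3), (3, 3), (2, 3)])
Fold: move[5]->L => RRURULULL (positions: [(0, 0), (1, 0), (2, 0), (2, 1), (3, 1), (3, 2), (2, 2), (2, 3), (1, 3), (0, 3)])
Fold: move[2]->R => RRRRULULL (positions: [(0, 0), (1, 0), (2, 0), (3, 0), (4, 0), (4, 1), (3, 1), (3, 2), (2, 2), (1, 2)])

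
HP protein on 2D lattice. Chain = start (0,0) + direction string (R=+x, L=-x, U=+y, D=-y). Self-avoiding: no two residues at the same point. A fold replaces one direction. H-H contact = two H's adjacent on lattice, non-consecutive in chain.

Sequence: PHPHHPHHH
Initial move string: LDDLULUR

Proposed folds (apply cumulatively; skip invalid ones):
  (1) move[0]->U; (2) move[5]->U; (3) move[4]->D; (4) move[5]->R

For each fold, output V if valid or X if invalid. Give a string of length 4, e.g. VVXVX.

Answer: XVXX

Derivation:
Initial: LDDLULUR -> [(0, 0), (-1, 0), (-1, -1), (-1, -2), (-2, -2), (-2, -1), (-3, -1), (-3, 0), (-2, 0)]
Fold 1: move[0]->U => UDDLULUR INVALID (collision), skipped
Fold 2: move[5]->U => LDDLUUUR VALID
Fold 3: move[4]->D => LDDLDUUR INVALID (collision), skipped
Fold 4: move[5]->R => LDDLURUR INVALID (collision), skipped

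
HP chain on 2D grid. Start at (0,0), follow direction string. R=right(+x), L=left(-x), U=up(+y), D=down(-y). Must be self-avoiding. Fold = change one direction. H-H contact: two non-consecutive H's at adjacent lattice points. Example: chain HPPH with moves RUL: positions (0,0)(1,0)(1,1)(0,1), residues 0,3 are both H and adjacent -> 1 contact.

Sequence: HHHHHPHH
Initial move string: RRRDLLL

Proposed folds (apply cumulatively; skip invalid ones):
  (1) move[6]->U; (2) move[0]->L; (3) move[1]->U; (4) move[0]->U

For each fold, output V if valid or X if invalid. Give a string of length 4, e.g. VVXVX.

Answer: XXXX

Derivation:
Initial: RRRDLLL -> [(0, 0), (1, 0), (2, 0), (3, 0), (3, -1), (2, -1), (1, -1), (0, -1)]
Fold 1: move[6]->U => RRRDLLU INVALID (collision), skipped
Fold 2: move[0]->L => LRRDLLL INVALID (collision), skipped
Fold 3: move[1]->U => RURDLLL INVALID (collision), skipped
Fold 4: move[0]->U => URRDLLL INVALID (collision), skipped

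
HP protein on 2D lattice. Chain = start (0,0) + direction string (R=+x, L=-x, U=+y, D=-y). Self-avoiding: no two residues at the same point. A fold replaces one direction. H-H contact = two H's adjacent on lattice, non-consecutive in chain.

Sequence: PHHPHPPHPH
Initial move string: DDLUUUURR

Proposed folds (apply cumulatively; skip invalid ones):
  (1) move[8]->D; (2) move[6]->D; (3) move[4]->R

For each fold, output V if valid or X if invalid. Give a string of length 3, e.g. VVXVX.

Initial: DDLUUUURR -> [(0, 0), (0, -1), (0, -2), (-1, -2), (-1, -1), (-1, 0), (-1, 1), (-1, 2), (0, 2), (1, 2)]
Fold 1: move[8]->D => DDLUUUURD VALID
Fold 2: move[6]->D => DDLUUUDRD INVALID (collision), skipped
Fold 3: move[4]->R => DDLURUURD INVALID (collision), skipped

Answer: VXX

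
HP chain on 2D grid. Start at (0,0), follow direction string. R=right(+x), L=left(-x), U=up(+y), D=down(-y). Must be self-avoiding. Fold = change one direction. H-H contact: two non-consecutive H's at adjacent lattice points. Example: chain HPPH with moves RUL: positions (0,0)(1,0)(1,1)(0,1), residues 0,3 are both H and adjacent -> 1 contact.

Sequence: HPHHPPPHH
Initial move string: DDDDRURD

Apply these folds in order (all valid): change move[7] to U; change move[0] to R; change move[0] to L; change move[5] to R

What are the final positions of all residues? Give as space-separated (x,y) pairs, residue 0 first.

Answer: (0,0) (-1,0) (-1,-1) (-1,-2) (-1,-3) (0,-3) (1,-3) (2,-3) (2,-2)

Derivation:
Initial moves: DDDDRURD
Fold: move[7]->U => DDDDRURU (positions: [(0, 0), (0, -1), (0, -2), (0, -3), (0, -4), (1, -4), (1, -3), (2, -3), (2, -2)])
Fold: move[0]->R => RDDDRURU (positions: [(0, 0), (1, 0), (1, -1), (1, -2), (1, -3), (2, -3), (2, -2), (3, -2), (3, -1)])
Fold: move[0]->L => LDDDRURU (positions: [(0, 0), (-1, 0), (-1, -1), (-1, -2), (-1, -3), (0, -3), (0, -2), (1, -2), (1, -1)])
Fold: move[5]->R => LDDDRRRU (positions: [(0, 0), (-1, 0), (-1, -1), (-1, -2), (-1, -3), (0, -3), (1, -3), (2, -3), (2, -2)])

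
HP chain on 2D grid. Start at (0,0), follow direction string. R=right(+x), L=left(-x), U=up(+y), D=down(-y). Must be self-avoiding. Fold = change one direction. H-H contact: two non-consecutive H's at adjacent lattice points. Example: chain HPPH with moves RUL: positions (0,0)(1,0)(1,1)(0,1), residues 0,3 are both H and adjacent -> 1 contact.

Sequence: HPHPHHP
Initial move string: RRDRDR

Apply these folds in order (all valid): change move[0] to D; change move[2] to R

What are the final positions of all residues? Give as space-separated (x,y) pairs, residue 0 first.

Initial moves: RRDRDR
Fold: move[0]->D => DRDRDR (positions: [(0, 0), (0, -1), (1, -1), (1, -2), (2, -2), (2, -3), (3, -3)])
Fold: move[2]->R => DRRRDR (positions: [(0, 0), (0, -1), (1, -1), (2, -1), (3, -1), (3, -2), (4, -2)])

Answer: (0,0) (0,-1) (1,-1) (2,-1) (3,-1) (3,-2) (4,-2)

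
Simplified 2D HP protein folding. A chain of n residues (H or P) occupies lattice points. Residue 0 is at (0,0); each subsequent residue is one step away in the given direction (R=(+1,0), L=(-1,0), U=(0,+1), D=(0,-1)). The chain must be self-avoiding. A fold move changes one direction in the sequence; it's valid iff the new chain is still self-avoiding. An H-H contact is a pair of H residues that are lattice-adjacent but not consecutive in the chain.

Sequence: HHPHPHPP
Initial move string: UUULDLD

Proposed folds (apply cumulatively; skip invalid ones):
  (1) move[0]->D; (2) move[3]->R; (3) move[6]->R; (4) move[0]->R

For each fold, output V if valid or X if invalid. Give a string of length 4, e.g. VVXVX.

Initial: UUULDLD -> [(0, 0), (0, 1), (0, 2), (0, 3), (-1, 3), (-1, 2), (-2, 2), (-2, 1)]
Fold 1: move[0]->D => DUULDLD INVALID (collision), skipped
Fold 2: move[3]->R => UUURDLD INVALID (collision), skipped
Fold 3: move[6]->R => UUULDLR INVALID (collision), skipped
Fold 4: move[0]->R => RUULDLD VALID

Answer: XXXV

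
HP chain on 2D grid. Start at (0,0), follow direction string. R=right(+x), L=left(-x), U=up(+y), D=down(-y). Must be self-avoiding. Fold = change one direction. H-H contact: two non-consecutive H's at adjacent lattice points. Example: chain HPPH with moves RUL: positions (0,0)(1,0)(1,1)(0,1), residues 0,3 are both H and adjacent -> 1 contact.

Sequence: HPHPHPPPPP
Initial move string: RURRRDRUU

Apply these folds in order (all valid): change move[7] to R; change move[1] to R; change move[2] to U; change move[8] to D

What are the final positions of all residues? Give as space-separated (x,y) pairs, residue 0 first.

Answer: (0,0) (1,0) (2,0) (2,1) (3,1) (4,1) (4,0) (5,0) (6,0) (6,-1)

Derivation:
Initial moves: RURRRDRUU
Fold: move[7]->R => RURRRDRRU (positions: [(0, 0), (1, 0), (1, 1), (2, 1), (3, 1), (4, 1), (4, 0), (5, 0), (6, 0), (6, 1)])
Fold: move[1]->R => RRRRRDRRU (positions: [(0, 0), (1, 0), (2, 0), (3, 0), (4, 0), (5, 0), (5, -1), (6, -1), (7, -1), (7, 0)])
Fold: move[2]->U => RRURRDRRU (positions: [(0, 0), (1, 0), (2, 0), (2, 1), (3, 1), (4, 1), (4, 0), (5, 0), (6, 0), (6, 1)])
Fold: move[8]->D => RRURRDRRD (positions: [(0, 0), (1, 0), (2, 0), (2, 1), (3, 1), (4, 1), (4, 0), (5, 0), (6, 0), (6, -1)])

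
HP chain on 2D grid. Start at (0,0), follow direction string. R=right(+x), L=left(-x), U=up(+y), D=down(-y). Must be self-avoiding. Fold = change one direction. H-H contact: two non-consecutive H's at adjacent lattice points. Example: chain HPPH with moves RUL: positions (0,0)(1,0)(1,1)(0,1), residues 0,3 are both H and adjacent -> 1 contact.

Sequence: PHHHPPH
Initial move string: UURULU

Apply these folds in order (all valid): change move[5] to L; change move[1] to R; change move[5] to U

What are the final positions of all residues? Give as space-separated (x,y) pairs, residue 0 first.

Initial moves: UURULU
Fold: move[5]->L => UURULL (positions: [(0, 0), (0, 1), (0, 2), (1, 2), (1, 3), (0, 3), (-1, 3)])
Fold: move[1]->R => URRULL (positions: [(0, 0), (0, 1), (1, 1), (2, 1), (2, 2), (1, 2), (0, 2)])
Fold: move[5]->U => URRULU (positions: [(0, 0), (0, 1), (1, 1), (2, 1), (2, 2), (1, 2), (1, 3)])

Answer: (0,0) (0,1) (1,1) (2,1) (2,2) (1,2) (1,3)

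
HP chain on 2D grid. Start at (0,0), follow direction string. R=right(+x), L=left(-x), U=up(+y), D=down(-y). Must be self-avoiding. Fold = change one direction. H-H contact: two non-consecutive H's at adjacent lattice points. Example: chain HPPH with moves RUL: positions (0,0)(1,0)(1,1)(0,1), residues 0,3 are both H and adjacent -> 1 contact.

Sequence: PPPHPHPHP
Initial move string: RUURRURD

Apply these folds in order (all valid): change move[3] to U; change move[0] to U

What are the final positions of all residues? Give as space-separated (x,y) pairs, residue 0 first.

Answer: (0,0) (0,1) (0,2) (0,3) (0,4) (1,4) (1,5) (2,5) (2,4)

Derivation:
Initial moves: RUURRURD
Fold: move[3]->U => RUUURURD (positions: [(0, 0), (1, 0), (1, 1), (1, 2), (1, 3), (2, 3), (2, 4), (3, 4), (3, 3)])
Fold: move[0]->U => UUUURURD (positions: [(0, 0), (0, 1), (0, 2), (0, 3), (0, 4), (1, 4), (1, 5), (2, 5), (2, 4)])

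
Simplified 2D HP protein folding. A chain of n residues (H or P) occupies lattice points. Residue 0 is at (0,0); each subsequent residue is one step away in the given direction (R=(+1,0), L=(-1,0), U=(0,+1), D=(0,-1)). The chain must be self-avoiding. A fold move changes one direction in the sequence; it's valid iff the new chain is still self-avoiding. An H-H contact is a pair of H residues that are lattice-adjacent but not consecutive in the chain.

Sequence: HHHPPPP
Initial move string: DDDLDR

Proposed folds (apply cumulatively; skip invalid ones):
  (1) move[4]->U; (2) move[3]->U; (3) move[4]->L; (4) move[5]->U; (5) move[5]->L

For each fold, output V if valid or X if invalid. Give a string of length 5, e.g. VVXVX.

Answer: XXXXV

Derivation:
Initial: DDDLDR -> [(0, 0), (0, -1), (0, -2), (0, -3), (-1, -3), (-1, -4), (0, -4)]
Fold 1: move[4]->U => DDDLUR INVALID (collision), skipped
Fold 2: move[3]->U => DDDUDR INVALID (collision), skipped
Fold 3: move[4]->L => DDDLLR INVALID (collision), skipped
Fold 4: move[5]->U => DDDLDU INVALID (collision), skipped
Fold 5: move[5]->L => DDDLDL VALID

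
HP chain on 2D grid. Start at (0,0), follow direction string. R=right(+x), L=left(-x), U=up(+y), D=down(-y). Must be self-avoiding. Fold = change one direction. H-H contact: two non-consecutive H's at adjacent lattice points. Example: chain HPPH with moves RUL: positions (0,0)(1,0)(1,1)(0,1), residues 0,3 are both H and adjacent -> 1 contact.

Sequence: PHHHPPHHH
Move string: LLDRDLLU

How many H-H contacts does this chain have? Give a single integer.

Positions: [(0, 0), (-1, 0), (-2, 0), (-2, -1), (-1, -1), (-1, -2), (-2, -2), (-3, -2), (-3, -1)]
H-H contact: residue 3 @(-2,-1) - residue 8 @(-3, -1)
H-H contact: residue 3 @(-2,-1) - residue 6 @(-2, -2)

Answer: 2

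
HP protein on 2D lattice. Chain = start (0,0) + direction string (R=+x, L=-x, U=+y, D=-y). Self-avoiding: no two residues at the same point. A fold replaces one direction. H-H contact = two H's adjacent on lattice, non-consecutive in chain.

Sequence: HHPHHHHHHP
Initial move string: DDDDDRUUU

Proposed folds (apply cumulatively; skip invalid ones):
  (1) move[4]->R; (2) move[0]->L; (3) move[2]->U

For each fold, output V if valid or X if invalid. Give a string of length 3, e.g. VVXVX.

Answer: VVX

Derivation:
Initial: DDDDDRUUU -> [(0, 0), (0, -1), (0, -2), (0, -3), (0, -4), (0, -5), (1, -5), (1, -4), (1, -3), (1, -2)]
Fold 1: move[4]->R => DDDDRRUUU VALID
Fold 2: move[0]->L => LDDDRRUUU VALID
Fold 3: move[2]->U => LDUDRRUUU INVALID (collision), skipped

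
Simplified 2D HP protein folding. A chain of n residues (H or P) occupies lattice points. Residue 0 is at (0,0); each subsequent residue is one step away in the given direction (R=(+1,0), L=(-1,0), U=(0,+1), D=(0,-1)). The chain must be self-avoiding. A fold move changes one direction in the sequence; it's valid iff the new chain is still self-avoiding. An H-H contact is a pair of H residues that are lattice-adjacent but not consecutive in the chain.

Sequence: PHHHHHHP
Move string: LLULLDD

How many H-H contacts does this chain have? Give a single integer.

Positions: [(0, 0), (-1, 0), (-2, 0), (-2, 1), (-3, 1), (-4, 1), (-4, 0), (-4, -1)]
No H-H contacts found.

Answer: 0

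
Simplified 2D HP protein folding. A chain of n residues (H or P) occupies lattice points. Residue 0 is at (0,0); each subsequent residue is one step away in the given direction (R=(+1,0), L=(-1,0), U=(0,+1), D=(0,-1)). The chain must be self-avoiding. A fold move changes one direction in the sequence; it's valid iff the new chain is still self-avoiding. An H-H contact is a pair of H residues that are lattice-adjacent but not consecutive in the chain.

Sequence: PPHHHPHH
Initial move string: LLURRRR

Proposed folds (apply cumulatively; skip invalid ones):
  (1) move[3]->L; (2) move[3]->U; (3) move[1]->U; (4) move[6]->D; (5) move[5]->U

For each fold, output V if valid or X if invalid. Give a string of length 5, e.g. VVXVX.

Initial: LLURRRR -> [(0, 0), (-1, 0), (-2, 0), (-2, 1), (-1, 1), (0, 1), (1, 1), (2, 1)]
Fold 1: move[3]->L => LLULRRR INVALID (collision), skipped
Fold 2: move[3]->U => LLUURRR VALID
Fold 3: move[1]->U => LUUURRR VALID
Fold 4: move[6]->D => LUUURRD VALID
Fold 5: move[5]->U => LUUURUD INVALID (collision), skipped

Answer: XVVVX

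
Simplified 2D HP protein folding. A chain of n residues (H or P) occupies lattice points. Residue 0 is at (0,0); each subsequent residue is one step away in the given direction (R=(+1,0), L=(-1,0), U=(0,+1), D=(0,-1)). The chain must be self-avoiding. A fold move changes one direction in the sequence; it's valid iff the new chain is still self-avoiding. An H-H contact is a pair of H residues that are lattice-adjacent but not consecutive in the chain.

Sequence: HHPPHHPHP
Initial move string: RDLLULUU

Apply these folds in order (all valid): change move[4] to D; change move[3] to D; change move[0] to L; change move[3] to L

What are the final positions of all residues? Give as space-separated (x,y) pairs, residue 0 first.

Answer: (0,0) (-1,0) (-1,-1) (-2,-1) (-3,-1) (-3,-2) (-4,-2) (-4,-1) (-4,0)

Derivation:
Initial moves: RDLLULUU
Fold: move[4]->D => RDLLDLUU (positions: [(0, 0), (1, 0), (1, -1), (0, -1), (-1, -1), (-1, -2), (-2, -2), (-2, -1), (-2, 0)])
Fold: move[3]->D => RDLDDLUU (positions: [(0, 0), (1, 0), (1, -1), (0, -1), (0, -2), (0, -3), (-1, -3), (-1, -2), (-1, -1)])
Fold: move[0]->L => LDLDDLUU (positions: [(0, 0), (-1, 0), (-1, -1), (-2, -1), (-2, -2), (-2, -3), (-3, -3), (-3, -2), (-3, -1)])
Fold: move[3]->L => LDLLDLUU (positions: [(0, 0), (-1, 0), (-1, -1), (-2, -1), (-3, -1), (-3, -2), (-4, -2), (-4, -1), (-4, 0)])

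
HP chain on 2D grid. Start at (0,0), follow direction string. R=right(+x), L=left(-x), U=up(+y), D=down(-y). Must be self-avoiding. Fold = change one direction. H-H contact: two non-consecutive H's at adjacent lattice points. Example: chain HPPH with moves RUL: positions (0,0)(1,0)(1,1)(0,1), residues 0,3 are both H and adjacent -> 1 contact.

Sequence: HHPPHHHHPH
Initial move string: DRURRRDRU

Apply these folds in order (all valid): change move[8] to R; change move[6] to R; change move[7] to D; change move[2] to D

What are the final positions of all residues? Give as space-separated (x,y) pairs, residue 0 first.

Initial moves: DRURRRDRU
Fold: move[8]->R => DRURRRDRR (positions: [(0, 0), (0, -1), (1, -1), (1, 0), (2, 0), (3, 0), (4, 0), (4, -1), (5, -1), (6, -1)])
Fold: move[6]->R => DRURRRRRR (positions: [(0, 0), (0, -1), (1, -1), (1, 0), (2, 0), (3, 0), (4, 0), (5, 0), (6, 0), (7, 0)])
Fold: move[7]->D => DRURRRRDR (positions: [(0, 0), (0, -1), (1, -1), (1, 0), (2, 0), (3, 0), (4, 0), (5, 0), (5, -1), (6, -1)])
Fold: move[2]->D => DRDRRRRDR (positions: [(0, 0), (0, -1), (1, -1), (1, -2), (2, -2), (3, -2), (4, -2), (5, -2), (5, -3), (6, -3)])

Answer: (0,0) (0,-1) (1,-1) (1,-2) (2,-2) (3,-2) (4,-2) (5,-2) (5,-3) (6,-3)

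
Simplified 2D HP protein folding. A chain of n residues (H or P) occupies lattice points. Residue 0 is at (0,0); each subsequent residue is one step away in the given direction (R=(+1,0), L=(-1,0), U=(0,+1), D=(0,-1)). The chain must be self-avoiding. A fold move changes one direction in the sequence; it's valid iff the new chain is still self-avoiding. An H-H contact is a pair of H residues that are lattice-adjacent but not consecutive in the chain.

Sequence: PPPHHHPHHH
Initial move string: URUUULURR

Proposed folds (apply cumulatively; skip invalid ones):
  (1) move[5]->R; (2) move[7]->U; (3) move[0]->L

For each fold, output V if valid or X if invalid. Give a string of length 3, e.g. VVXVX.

Initial: URUUULURR -> [(0, 0), (0, 1), (1, 1), (1, 2), (1, 3), (1, 4), (0, 4), (0, 5), (1, 5), (2, 5)]
Fold 1: move[5]->R => URUUURURR VALID
Fold 2: move[7]->U => URUUURUUR VALID
Fold 3: move[0]->L => LRUUURUUR INVALID (collision), skipped

Answer: VVX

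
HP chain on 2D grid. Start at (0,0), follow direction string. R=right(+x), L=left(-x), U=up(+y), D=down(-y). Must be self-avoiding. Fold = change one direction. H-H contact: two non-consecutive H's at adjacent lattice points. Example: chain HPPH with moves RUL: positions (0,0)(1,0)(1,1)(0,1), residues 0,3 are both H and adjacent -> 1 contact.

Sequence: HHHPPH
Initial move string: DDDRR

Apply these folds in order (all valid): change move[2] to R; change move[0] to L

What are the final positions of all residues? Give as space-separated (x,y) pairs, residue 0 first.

Answer: (0,0) (-1,0) (-1,-1) (0,-1) (1,-1) (2,-1)

Derivation:
Initial moves: DDDRR
Fold: move[2]->R => DDRRR (positions: [(0, 0), (0, -1), (0, -2), (1, -2), (2, -2), (3, -2)])
Fold: move[0]->L => LDRRR (positions: [(0, 0), (-1, 0), (-1, -1), (0, -1), (1, -1), (2, -1)])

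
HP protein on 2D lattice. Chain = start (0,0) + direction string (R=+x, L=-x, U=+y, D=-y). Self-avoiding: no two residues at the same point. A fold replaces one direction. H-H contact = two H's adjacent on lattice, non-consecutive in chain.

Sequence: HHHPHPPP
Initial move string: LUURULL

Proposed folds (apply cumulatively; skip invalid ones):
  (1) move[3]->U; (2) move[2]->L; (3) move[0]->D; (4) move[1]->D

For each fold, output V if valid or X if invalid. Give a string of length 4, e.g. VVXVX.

Initial: LUURULL -> [(0, 0), (-1, 0), (-1, 1), (-1, 2), (0, 2), (0, 3), (-1, 3), (-2, 3)]
Fold 1: move[3]->U => LUUUULL VALID
Fold 2: move[2]->L => LULUULL VALID
Fold 3: move[0]->D => DULUULL INVALID (collision), skipped
Fold 4: move[1]->D => LDLUULL VALID

Answer: VVXV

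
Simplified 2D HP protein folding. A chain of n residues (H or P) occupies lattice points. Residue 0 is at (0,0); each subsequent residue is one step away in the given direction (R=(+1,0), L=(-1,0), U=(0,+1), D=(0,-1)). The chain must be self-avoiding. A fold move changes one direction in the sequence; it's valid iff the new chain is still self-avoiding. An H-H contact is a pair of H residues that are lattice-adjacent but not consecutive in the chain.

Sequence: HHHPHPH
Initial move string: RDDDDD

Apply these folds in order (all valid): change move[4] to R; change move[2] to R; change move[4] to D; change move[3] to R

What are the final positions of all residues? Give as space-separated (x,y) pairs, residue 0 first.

Answer: (0,0) (1,0) (1,-1) (2,-1) (3,-1) (3,-2) (3,-3)

Derivation:
Initial moves: RDDDDD
Fold: move[4]->R => RDDDRD (positions: [(0, 0), (1, 0), (1, -1), (1, -2), (1, -3), (2, -3), (2, -4)])
Fold: move[2]->R => RDRDRD (positions: [(0, 0), (1, 0), (1, -1), (2, -1), (2, -2), (3, -2), (3, -3)])
Fold: move[4]->D => RDRDDD (positions: [(0, 0), (1, 0), (1, -1), (2, -1), (2, -2), (2, -3), (2, -4)])
Fold: move[3]->R => RDRRDD (positions: [(0, 0), (1, 0), (1, -1), (2, -1), (3, -1), (3, -2), (3, -3)])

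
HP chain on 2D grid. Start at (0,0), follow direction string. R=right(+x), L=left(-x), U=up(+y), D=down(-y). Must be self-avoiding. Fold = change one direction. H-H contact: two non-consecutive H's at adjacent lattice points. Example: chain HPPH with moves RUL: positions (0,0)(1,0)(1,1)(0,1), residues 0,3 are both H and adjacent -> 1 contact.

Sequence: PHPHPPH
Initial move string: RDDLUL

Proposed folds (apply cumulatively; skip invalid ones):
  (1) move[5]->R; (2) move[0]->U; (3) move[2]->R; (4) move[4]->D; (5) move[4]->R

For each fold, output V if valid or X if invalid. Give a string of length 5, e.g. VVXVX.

Initial: RDDLUL -> [(0, 0), (1, 0), (1, -1), (1, -2), (0, -2), (0, -1), (-1, -1)]
Fold 1: move[5]->R => RDDLUR INVALID (collision), skipped
Fold 2: move[0]->U => UDDLUL INVALID (collision), skipped
Fold 3: move[2]->R => RDRLUL INVALID (collision), skipped
Fold 4: move[4]->D => RDDLDL VALID
Fold 5: move[4]->R => RDDLRL INVALID (collision), skipped

Answer: XXXVX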